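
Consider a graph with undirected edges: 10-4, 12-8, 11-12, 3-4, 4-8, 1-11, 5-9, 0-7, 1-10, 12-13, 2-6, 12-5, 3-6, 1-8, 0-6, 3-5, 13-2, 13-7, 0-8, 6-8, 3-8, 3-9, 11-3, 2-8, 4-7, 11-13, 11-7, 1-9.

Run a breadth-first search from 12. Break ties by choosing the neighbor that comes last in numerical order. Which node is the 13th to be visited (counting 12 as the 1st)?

9

Visit 12; enqueue 13, 11, 8, 5 → queue [13, 11, 8, 5]
Visit 13; enqueue 7, 2 → queue [11, 8, 5, 7, 2]
Visit 11; enqueue 3, 1 → queue [8, 5, 7, 2, 3, 1]
Visit 8; enqueue 6, 4, 0 → queue [5, 7, 2, 3, 1, 6, 4, 0]
Visit 5; enqueue 9 → queue [7, 2, 3, 1, 6, 4, 0, 9]
Visit 7 → queue [2, 3, 1, 6, 4, 0, 9]
Visit 2 → queue [3, 1, 6, 4, 0, 9]
Visit 3 → queue [1, 6, 4, 0, 9]
Visit 1; enqueue 10 → queue [6, 4, 0, 9, 10]
Visit 6 → queue [4, 0, 9, 10]
Visit 4 → queue [0, 9, 10]
Visit 0 → queue [9, 10]
Visit 9 → queue [10]
Visit 10 → queue []

Visit order: 12, 13, 11, 8, 5, 7, 2, 3, 1, 6, 4, 0, 9, 10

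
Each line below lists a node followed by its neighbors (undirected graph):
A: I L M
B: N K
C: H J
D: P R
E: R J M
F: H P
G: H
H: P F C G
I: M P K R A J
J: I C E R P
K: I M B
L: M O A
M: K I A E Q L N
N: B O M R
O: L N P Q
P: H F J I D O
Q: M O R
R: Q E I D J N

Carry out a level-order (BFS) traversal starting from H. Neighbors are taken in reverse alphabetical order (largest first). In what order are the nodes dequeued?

H, P, G, F, C, O, J, I, D, Q, N, L, R, E, M, K, A, B

Visit H; enqueue P, G, F, C → queue [P, G, F, C]
Visit P; enqueue O, J, I, D → queue [G, F, C, O, J, I, D]
Visit G → queue [F, C, O, J, I, D]
Visit F → queue [C, O, J, I, D]
Visit C → queue [O, J, I, D]
Visit O; enqueue Q, N, L → queue [J, I, D, Q, N, L]
Visit J; enqueue R, E → queue [I, D, Q, N, L, R, E]
Visit I; enqueue M, K, A → queue [D, Q, N, L, R, E, M, K, A]
Visit D → queue [Q, N, L, R, E, M, K, A]
Visit Q → queue [N, L, R, E, M, K, A]
Visit N; enqueue B → queue [L, R, E, M, K, A, B]
Visit L → queue [R, E, M, K, A, B]
Visit R → queue [E, M, K, A, B]
Visit E → queue [M, K, A, B]
Visit M → queue [K, A, B]
Visit K → queue [A, B]
Visit A → queue [B]
Visit B → queue []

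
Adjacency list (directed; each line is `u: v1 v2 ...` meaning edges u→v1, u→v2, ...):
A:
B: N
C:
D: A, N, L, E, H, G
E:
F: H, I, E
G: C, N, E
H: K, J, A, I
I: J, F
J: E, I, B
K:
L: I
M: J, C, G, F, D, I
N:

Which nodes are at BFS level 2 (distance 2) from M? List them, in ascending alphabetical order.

A, B, E, H, L, N

Level 0: M
Level 1: C, D, F, G, I, J
Level 2: A, B, E, H, L, N
Level 3: K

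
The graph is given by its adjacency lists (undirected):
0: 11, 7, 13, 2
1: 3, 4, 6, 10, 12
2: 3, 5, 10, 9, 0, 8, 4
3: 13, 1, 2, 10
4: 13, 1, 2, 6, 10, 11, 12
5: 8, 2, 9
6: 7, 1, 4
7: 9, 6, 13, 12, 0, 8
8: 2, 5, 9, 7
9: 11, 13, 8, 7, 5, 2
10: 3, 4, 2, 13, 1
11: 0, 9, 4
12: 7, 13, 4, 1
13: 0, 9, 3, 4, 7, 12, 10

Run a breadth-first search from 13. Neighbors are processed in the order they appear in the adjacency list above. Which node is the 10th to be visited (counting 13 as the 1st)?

Visit 13; enqueue 0, 9, 3, 4, 7, 12, 10 → queue [0, 9, 3, 4, 7, 12, 10]
Visit 0; enqueue 11, 2 → queue [9, 3, 4, 7, 12, 10, 11, 2]
Visit 9; enqueue 8, 5 → queue [3, 4, 7, 12, 10, 11, 2, 8, 5]
Visit 3; enqueue 1 → queue [4, 7, 12, 10, 11, 2, 8, 5, 1]
Visit 4; enqueue 6 → queue [7, 12, 10, 11, 2, 8, 5, 1, 6]
Visit 7 → queue [12, 10, 11, 2, 8, 5, 1, 6]
Visit 12 → queue [10, 11, 2, 8, 5, 1, 6]
Visit 10 → queue [11, 2, 8, 5, 1, 6]
Visit 11 → queue [2, 8, 5, 1, 6]
Visit 2 → queue [8, 5, 1, 6]
Visit 8 → queue [5, 1, 6]
Visit 5 → queue [1, 6]
Visit 1 → queue [6]
Visit 6 → queue []

Visit order: 13, 0, 9, 3, 4, 7, 12, 10, 11, 2, 8, 5, 1, 6

2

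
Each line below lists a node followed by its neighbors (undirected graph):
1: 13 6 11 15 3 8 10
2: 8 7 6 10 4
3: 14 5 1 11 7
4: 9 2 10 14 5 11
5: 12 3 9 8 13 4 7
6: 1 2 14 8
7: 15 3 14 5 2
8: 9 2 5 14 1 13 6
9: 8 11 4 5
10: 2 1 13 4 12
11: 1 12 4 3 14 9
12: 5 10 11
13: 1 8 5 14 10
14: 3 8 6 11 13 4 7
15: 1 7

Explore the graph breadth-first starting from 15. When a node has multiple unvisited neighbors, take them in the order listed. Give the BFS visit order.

15 → 1 → 7 → 13 → 6 → 11 → 3 → 8 → 10 → 14 → 5 → 2 → 12 → 4 → 9

Visit 15; enqueue 1, 7 → queue [1, 7]
Visit 1; enqueue 13, 6, 11, 3, 8, 10 → queue [7, 13, 6, 11, 3, 8, 10]
Visit 7; enqueue 14, 5, 2 → queue [13, 6, 11, 3, 8, 10, 14, 5, 2]
Visit 13 → queue [6, 11, 3, 8, 10, 14, 5, 2]
Visit 6 → queue [11, 3, 8, 10, 14, 5, 2]
Visit 11; enqueue 12, 4, 9 → queue [3, 8, 10, 14, 5, 2, 12, 4, 9]
Visit 3 → queue [8, 10, 14, 5, 2, 12, 4, 9]
Visit 8 → queue [10, 14, 5, 2, 12, 4, 9]
Visit 10 → queue [14, 5, 2, 12, 4, 9]
Visit 14 → queue [5, 2, 12, 4, 9]
Visit 5 → queue [2, 12, 4, 9]
Visit 2 → queue [12, 4, 9]
Visit 12 → queue [4, 9]
Visit 4 → queue [9]
Visit 9 → queue []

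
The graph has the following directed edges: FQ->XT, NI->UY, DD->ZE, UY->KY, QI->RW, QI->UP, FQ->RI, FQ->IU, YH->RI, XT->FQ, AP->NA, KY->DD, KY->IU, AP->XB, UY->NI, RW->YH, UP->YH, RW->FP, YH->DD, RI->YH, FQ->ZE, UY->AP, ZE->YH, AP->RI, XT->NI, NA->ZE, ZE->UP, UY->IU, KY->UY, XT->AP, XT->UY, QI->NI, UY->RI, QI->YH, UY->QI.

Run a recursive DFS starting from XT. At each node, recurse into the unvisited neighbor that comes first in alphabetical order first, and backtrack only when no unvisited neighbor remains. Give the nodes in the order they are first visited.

Visit XT
XT → AP
AP → NA
NA → ZE
ZE → UP
UP → YH
YH → DD
YH → RI
AP → XB
XT → FQ
FQ → IU
XT → NI
NI → UY
UY → KY
UY → QI
QI → RW
RW → FP

XT, AP, NA, ZE, UP, YH, DD, RI, XB, FQ, IU, NI, UY, KY, QI, RW, FP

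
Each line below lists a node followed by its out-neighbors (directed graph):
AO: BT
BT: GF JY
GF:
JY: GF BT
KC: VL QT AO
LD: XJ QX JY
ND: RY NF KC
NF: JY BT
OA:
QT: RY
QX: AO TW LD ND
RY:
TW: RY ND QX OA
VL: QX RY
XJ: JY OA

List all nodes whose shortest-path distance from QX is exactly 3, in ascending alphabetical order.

GF, QT, VL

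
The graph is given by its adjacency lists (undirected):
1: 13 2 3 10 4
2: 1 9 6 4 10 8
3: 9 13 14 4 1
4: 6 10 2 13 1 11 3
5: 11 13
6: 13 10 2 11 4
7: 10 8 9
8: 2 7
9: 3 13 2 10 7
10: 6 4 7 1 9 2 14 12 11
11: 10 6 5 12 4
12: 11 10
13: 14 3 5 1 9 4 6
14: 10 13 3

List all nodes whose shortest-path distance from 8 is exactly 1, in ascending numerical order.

2, 7

Level 0: 8
Level 1: 2, 7
Level 2: 1, 4, 6, 9, 10
Level 3: 3, 11, 12, 13, 14
Level 4: 5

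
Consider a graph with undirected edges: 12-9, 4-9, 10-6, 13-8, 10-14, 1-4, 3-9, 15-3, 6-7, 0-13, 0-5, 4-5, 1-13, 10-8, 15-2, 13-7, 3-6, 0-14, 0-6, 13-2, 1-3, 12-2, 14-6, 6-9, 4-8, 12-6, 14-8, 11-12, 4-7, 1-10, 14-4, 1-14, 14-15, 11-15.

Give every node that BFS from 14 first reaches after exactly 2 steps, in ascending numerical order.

2, 3, 5, 7, 9, 11, 12, 13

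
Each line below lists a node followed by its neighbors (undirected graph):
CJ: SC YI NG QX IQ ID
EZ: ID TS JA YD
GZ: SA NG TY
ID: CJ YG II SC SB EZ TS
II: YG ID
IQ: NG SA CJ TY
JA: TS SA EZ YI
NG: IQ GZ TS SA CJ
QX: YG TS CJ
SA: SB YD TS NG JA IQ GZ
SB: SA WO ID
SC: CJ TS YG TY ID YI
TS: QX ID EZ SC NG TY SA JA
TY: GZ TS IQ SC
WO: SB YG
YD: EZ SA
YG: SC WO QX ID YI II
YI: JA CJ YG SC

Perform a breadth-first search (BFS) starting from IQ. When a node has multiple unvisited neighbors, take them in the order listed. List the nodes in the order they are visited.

IQ → NG → SA → CJ → TY → GZ → TS → SB → YD → JA → SC → YI → QX → ID → EZ → WO → YG → II

Visit IQ; enqueue NG, SA, CJ, TY → queue [NG, SA, CJ, TY]
Visit NG; enqueue GZ, TS → queue [SA, CJ, TY, GZ, TS]
Visit SA; enqueue SB, YD, JA → queue [CJ, TY, GZ, TS, SB, YD, JA]
Visit CJ; enqueue SC, YI, QX, ID → queue [TY, GZ, TS, SB, YD, JA, SC, YI, QX, ID]
Visit TY → queue [GZ, TS, SB, YD, JA, SC, YI, QX, ID]
Visit GZ → queue [TS, SB, YD, JA, SC, YI, QX, ID]
Visit TS; enqueue EZ → queue [SB, YD, JA, SC, YI, QX, ID, EZ]
Visit SB; enqueue WO → queue [YD, JA, SC, YI, QX, ID, EZ, WO]
Visit YD → queue [JA, SC, YI, QX, ID, EZ, WO]
Visit JA → queue [SC, YI, QX, ID, EZ, WO]
Visit SC; enqueue YG → queue [YI, QX, ID, EZ, WO, YG]
Visit YI → queue [QX, ID, EZ, WO, YG]
Visit QX → queue [ID, EZ, WO, YG]
Visit ID; enqueue II → queue [EZ, WO, YG, II]
Visit EZ → queue [WO, YG, II]
Visit WO → queue [YG, II]
Visit YG → queue [II]
Visit II → queue []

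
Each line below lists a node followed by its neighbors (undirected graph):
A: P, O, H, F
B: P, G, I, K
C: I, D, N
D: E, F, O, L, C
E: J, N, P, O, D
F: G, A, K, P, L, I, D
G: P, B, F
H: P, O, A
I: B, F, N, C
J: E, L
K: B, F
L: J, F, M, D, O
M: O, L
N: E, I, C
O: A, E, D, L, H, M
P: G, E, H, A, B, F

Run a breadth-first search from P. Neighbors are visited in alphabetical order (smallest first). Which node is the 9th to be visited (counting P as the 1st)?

I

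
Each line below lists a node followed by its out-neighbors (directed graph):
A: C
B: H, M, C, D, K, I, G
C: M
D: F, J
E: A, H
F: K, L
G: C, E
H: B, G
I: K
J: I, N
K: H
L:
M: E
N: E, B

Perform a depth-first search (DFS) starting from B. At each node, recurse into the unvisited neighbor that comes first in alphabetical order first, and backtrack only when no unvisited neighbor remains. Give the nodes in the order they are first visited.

Visit B
B → C
C → M
M → E
E → A
E → H
H → G
B → D
D → F
F → K
F → L
D → J
J → I
J → N

B C M E A H G D F K L J I N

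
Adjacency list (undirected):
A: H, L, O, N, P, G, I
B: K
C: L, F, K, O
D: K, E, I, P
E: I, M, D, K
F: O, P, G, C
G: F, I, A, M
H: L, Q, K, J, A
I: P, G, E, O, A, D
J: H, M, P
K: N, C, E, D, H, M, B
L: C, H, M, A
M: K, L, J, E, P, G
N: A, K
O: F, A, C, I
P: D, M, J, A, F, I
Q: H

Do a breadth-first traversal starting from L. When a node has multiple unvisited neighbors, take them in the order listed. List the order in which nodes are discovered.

L C H M A F K O Q J E P G N I D B

Visit L; enqueue C, H, M, A → queue [C, H, M, A]
Visit C; enqueue F, K, O → queue [H, M, A, F, K, O]
Visit H; enqueue Q, J → queue [M, A, F, K, O, Q, J]
Visit M; enqueue E, P, G → queue [A, F, K, O, Q, J, E, P, G]
Visit A; enqueue N, I → queue [F, K, O, Q, J, E, P, G, N, I]
Visit F → queue [K, O, Q, J, E, P, G, N, I]
Visit K; enqueue D, B → queue [O, Q, J, E, P, G, N, I, D, B]
Visit O → queue [Q, J, E, P, G, N, I, D, B]
Visit Q → queue [J, E, P, G, N, I, D, B]
Visit J → queue [E, P, G, N, I, D, B]
Visit E → queue [P, G, N, I, D, B]
Visit P → queue [G, N, I, D, B]
Visit G → queue [N, I, D, B]
Visit N → queue [I, D, B]
Visit I → queue [D, B]
Visit D → queue [B]
Visit B → queue []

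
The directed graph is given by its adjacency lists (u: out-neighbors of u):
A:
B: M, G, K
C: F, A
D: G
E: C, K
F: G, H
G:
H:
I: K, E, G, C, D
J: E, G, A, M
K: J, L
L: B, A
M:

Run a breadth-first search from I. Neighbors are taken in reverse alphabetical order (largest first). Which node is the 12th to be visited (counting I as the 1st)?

M

Visit I; enqueue K, G, E, D, C → queue [K, G, E, D, C]
Visit K; enqueue L, J → queue [G, E, D, C, L, J]
Visit G → queue [E, D, C, L, J]
Visit E → queue [D, C, L, J]
Visit D → queue [C, L, J]
Visit C; enqueue F, A → queue [L, J, F, A]
Visit L; enqueue B → queue [J, F, A, B]
Visit J; enqueue M → queue [F, A, B, M]
Visit F; enqueue H → queue [A, B, M, H]
Visit A → queue [B, M, H]
Visit B → queue [M, H]
Visit M → queue [H]
Visit H → queue []

Visit order: I, K, G, E, D, C, L, J, F, A, B, M, H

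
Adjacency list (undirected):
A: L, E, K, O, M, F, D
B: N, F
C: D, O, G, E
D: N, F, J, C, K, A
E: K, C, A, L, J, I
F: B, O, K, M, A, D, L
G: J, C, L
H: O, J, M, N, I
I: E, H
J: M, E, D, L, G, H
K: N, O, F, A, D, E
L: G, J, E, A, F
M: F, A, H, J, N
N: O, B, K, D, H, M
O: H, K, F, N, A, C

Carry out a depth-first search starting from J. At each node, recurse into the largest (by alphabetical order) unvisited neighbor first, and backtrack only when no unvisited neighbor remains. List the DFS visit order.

Visit J
J → M
M → N
N → O
O → K
K → F
F → L
L → G
G → C
C → E
E → I
I → H
E → A
A → D
F → B

J -> M -> N -> O -> K -> F -> L -> G -> C -> E -> I -> H -> A -> D -> B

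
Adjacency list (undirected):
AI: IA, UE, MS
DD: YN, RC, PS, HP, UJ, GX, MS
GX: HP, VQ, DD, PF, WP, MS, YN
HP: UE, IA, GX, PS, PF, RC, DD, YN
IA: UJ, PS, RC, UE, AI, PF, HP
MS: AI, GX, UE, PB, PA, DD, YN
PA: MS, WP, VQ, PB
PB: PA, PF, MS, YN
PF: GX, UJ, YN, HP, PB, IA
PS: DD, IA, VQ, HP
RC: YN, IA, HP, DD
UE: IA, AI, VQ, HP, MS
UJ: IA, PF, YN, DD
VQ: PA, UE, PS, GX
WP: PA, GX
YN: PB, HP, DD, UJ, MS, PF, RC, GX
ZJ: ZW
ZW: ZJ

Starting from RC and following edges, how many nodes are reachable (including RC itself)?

BFS from RC visits: RC, DD, HP, IA, YN, GX, MS, PS, UJ, PF, UE, AI, PB, VQ, WP, PA
Reachable nodes: 16 of 18 total.

16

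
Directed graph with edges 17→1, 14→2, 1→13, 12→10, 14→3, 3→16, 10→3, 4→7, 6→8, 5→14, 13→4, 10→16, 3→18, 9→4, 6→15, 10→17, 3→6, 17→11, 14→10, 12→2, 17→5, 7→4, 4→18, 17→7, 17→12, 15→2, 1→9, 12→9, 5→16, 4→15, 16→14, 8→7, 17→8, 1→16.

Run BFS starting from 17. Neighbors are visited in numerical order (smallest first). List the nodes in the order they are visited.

Visit 17; enqueue 1, 5, 7, 8, 11, 12 → queue [1, 5, 7, 8, 11, 12]
Visit 1; enqueue 9, 13, 16 → queue [5, 7, 8, 11, 12, 9, 13, 16]
Visit 5; enqueue 14 → queue [7, 8, 11, 12, 9, 13, 16, 14]
Visit 7; enqueue 4 → queue [8, 11, 12, 9, 13, 16, 14, 4]
Visit 8 → queue [11, 12, 9, 13, 16, 14, 4]
Visit 11 → queue [12, 9, 13, 16, 14, 4]
Visit 12; enqueue 2, 10 → queue [9, 13, 16, 14, 4, 2, 10]
Visit 9 → queue [13, 16, 14, 4, 2, 10]
Visit 13 → queue [16, 14, 4, 2, 10]
Visit 16 → queue [14, 4, 2, 10]
Visit 14; enqueue 3 → queue [4, 2, 10, 3]
Visit 4; enqueue 15, 18 → queue [2, 10, 3, 15, 18]
Visit 2 → queue [10, 3, 15, 18]
Visit 10 → queue [3, 15, 18]
Visit 3; enqueue 6 → queue [15, 18, 6]
Visit 15 → queue [18, 6]
Visit 18 → queue [6]
Visit 6 → queue []

17, 1, 5, 7, 8, 11, 12, 9, 13, 16, 14, 4, 2, 10, 3, 15, 18, 6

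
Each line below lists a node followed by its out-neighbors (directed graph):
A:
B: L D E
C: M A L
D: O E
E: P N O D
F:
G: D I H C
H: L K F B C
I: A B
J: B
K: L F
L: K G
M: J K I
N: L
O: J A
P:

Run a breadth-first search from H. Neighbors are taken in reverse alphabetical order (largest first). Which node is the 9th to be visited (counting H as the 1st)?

Visit H; enqueue L, K, F, C, B → queue [L, K, F, C, B]
Visit L; enqueue G → queue [K, F, C, B, G]
Visit K → queue [F, C, B, G]
Visit F → queue [C, B, G]
Visit C; enqueue M, A → queue [B, G, M, A]
Visit B; enqueue E, D → queue [G, M, A, E, D]
Visit G; enqueue I → queue [M, A, E, D, I]
Visit M; enqueue J → queue [A, E, D, I, J]
Visit A → queue [E, D, I, J]
Visit E; enqueue P, O, N → queue [D, I, J, P, O, N]
Visit D → queue [I, J, P, O, N]
Visit I → queue [J, P, O, N]
Visit J → queue [P, O, N]
Visit P → queue [O, N]
Visit O → queue [N]
Visit N → queue []

Visit order: H, L, K, F, C, B, G, M, A, E, D, I, J, P, O, N

A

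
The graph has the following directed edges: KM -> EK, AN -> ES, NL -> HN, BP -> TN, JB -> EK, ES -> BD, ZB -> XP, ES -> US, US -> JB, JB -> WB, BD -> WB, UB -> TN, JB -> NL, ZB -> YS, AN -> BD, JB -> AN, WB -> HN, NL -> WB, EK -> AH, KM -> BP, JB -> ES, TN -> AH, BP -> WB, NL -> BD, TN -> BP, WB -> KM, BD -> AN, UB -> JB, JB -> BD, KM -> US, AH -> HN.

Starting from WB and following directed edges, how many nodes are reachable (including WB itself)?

BFS from WB visits: WB, HN, KM, BP, EK, US, TN, AH, JB, AN, BD, ES, NL
Reachable nodes: 13 of 17 total.

13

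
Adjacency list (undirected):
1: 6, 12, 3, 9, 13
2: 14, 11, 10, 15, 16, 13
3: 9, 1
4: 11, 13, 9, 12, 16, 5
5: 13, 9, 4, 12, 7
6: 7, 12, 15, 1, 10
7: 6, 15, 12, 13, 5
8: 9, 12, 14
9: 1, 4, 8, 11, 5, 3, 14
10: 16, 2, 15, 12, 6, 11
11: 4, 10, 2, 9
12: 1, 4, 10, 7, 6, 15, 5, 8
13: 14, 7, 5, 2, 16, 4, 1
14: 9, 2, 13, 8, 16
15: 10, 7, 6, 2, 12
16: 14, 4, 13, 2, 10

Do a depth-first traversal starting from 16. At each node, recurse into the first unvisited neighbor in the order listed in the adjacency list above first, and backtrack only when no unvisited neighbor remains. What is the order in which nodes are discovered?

Visit 16
16 → 14
14 → 9
9 → 1
1 → 6
6 → 7
7 → 15
15 → 10
10 → 2
2 → 11
11 → 4
4 → 13
13 → 5
5 → 12
12 → 8
1 → 3

16 → 14 → 9 → 1 → 6 → 7 → 15 → 10 → 2 → 11 → 4 → 13 → 5 → 12 → 8 → 3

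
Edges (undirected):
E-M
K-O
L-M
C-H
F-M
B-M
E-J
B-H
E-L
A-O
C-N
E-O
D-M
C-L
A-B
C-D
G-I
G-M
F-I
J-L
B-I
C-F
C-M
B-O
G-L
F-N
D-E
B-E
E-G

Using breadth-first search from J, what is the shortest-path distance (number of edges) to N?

3

Level 0: J
Level 1: E, L
Level 2: B, C, D, G, M, O
Level 3: A, F, H, I, K, N
N first appears at level 3.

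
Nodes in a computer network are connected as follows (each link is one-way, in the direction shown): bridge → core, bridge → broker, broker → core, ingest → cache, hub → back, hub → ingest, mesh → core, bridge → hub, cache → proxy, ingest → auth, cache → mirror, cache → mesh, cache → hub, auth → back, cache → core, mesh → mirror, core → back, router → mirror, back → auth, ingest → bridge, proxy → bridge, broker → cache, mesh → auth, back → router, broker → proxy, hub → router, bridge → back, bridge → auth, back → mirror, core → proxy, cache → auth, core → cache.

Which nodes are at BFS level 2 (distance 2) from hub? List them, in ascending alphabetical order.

auth, bridge, cache, mirror

Level 0: hub
Level 1: back, ingest, router
Level 2: auth, bridge, cache, mirror
Level 3: broker, core, mesh, proxy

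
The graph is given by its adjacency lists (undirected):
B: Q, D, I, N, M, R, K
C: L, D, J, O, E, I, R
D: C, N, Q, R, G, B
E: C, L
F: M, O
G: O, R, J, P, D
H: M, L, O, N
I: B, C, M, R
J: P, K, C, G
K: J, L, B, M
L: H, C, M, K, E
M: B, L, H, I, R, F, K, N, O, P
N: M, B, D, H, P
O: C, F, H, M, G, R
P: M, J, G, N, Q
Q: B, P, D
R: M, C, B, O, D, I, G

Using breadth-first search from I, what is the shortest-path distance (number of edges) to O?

Level 0: I
Level 1: B, C, M, R
Level 2: D, E, F, G, H, J, K, L, N, O, P, Q
O first appears at level 2.

2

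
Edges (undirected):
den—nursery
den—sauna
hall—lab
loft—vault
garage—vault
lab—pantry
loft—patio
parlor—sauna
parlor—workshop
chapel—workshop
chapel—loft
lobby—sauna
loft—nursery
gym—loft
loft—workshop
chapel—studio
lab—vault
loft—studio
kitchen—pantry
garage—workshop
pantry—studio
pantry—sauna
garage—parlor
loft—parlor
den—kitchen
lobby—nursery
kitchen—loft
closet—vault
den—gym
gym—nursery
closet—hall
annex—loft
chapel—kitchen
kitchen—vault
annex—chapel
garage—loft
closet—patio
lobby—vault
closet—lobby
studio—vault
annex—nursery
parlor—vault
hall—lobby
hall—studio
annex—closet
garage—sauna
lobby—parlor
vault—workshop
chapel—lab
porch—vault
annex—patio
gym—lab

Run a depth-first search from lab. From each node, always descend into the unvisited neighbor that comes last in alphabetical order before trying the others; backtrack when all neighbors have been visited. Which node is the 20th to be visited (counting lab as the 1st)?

porch

Visit lab
lab → vault
vault → workshop
workshop → parlor
parlor → sauna
sauna → pantry
pantry → studio
studio → loft
loft → patio
patio → closet
closet → lobby
lobby → nursery
nursery → gym
gym → den
den → kitchen
kitchen → chapel
chapel → annex
lobby → hall
loft → garage
vault → porch

Visit order: lab, vault, workshop, parlor, sauna, pantry, studio, loft, patio, closet, lobby, nursery, gym, den, kitchen, chapel, annex, hall, garage, porch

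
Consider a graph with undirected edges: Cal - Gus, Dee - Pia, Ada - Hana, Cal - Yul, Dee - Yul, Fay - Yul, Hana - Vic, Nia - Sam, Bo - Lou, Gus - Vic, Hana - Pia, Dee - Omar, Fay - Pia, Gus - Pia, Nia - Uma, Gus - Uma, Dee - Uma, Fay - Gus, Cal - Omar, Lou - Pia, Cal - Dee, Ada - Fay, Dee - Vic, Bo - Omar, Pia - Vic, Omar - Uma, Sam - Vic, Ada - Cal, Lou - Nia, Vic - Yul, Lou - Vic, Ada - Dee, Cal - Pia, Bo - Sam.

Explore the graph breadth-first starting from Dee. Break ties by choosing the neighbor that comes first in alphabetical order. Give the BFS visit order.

Visit Dee; enqueue Ada, Cal, Omar, Pia, Uma, Vic, Yul → queue [Ada, Cal, Omar, Pia, Uma, Vic, Yul]
Visit Ada; enqueue Fay, Hana → queue [Cal, Omar, Pia, Uma, Vic, Yul, Fay, Hana]
Visit Cal; enqueue Gus → queue [Omar, Pia, Uma, Vic, Yul, Fay, Hana, Gus]
Visit Omar; enqueue Bo → queue [Pia, Uma, Vic, Yul, Fay, Hana, Gus, Bo]
Visit Pia; enqueue Lou → queue [Uma, Vic, Yul, Fay, Hana, Gus, Bo, Lou]
Visit Uma; enqueue Nia → queue [Vic, Yul, Fay, Hana, Gus, Bo, Lou, Nia]
Visit Vic; enqueue Sam → queue [Yul, Fay, Hana, Gus, Bo, Lou, Nia, Sam]
Visit Yul → queue [Fay, Hana, Gus, Bo, Lou, Nia, Sam]
Visit Fay → queue [Hana, Gus, Bo, Lou, Nia, Sam]
Visit Hana → queue [Gus, Bo, Lou, Nia, Sam]
Visit Gus → queue [Bo, Lou, Nia, Sam]
Visit Bo → queue [Lou, Nia, Sam]
Visit Lou → queue [Nia, Sam]
Visit Nia → queue [Sam]
Visit Sam → queue []

Dee, Ada, Cal, Omar, Pia, Uma, Vic, Yul, Fay, Hana, Gus, Bo, Lou, Nia, Sam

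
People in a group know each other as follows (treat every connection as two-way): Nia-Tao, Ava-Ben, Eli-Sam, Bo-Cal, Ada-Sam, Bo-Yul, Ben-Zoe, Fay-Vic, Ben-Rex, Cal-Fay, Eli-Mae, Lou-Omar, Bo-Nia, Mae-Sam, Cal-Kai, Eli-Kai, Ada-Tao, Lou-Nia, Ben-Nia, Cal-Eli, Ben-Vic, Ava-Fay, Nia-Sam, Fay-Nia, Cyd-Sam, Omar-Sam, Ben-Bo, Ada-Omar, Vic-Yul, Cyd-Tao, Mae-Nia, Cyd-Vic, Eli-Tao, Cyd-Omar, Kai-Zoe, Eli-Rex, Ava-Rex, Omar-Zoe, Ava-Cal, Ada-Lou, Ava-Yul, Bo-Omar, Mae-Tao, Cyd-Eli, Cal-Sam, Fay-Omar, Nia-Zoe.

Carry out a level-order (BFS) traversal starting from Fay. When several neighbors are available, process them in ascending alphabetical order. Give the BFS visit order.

Fay Ava Cal Nia Omar Vic Ben Rex Yul Bo Eli Kai Sam Lou Mae Tao Zoe Ada Cyd

Visit Fay; enqueue Ava, Cal, Nia, Omar, Vic → queue [Ava, Cal, Nia, Omar, Vic]
Visit Ava; enqueue Ben, Rex, Yul → queue [Cal, Nia, Omar, Vic, Ben, Rex, Yul]
Visit Cal; enqueue Bo, Eli, Kai, Sam → queue [Nia, Omar, Vic, Ben, Rex, Yul, Bo, Eli, Kai, Sam]
Visit Nia; enqueue Lou, Mae, Tao, Zoe → queue [Omar, Vic, Ben, Rex, Yul, Bo, Eli, Kai, Sam, Lou, Mae, Tao, Zoe]
Visit Omar; enqueue Ada, Cyd → queue [Vic, Ben, Rex, Yul, Bo, Eli, Kai, Sam, Lou, Mae, Tao, Zoe, Ada, Cyd]
Visit Vic → queue [Ben, Rex, Yul, Bo, Eli, Kai, Sam, Lou, Mae, Tao, Zoe, Ada, Cyd]
Visit Ben → queue [Rex, Yul, Bo, Eli, Kai, Sam, Lou, Mae, Tao, Zoe, Ada, Cyd]
Visit Rex → queue [Yul, Bo, Eli, Kai, Sam, Lou, Mae, Tao, Zoe, Ada, Cyd]
Visit Yul → queue [Bo, Eli, Kai, Sam, Lou, Mae, Tao, Zoe, Ada, Cyd]
Visit Bo → queue [Eli, Kai, Sam, Lou, Mae, Tao, Zoe, Ada, Cyd]
Visit Eli → queue [Kai, Sam, Lou, Mae, Tao, Zoe, Ada, Cyd]
Visit Kai → queue [Sam, Lou, Mae, Tao, Zoe, Ada, Cyd]
Visit Sam → queue [Lou, Mae, Tao, Zoe, Ada, Cyd]
Visit Lou → queue [Mae, Tao, Zoe, Ada, Cyd]
Visit Mae → queue [Tao, Zoe, Ada, Cyd]
Visit Tao → queue [Zoe, Ada, Cyd]
Visit Zoe → queue [Ada, Cyd]
Visit Ada → queue [Cyd]
Visit Cyd → queue []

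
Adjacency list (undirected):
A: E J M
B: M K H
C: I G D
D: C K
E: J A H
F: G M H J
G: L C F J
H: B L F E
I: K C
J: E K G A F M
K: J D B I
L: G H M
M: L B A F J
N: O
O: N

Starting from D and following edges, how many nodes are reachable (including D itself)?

BFS from D visits: D, C, K, G, I, B, J, F, L, H, M, A, E
Reachable nodes: 13 of 15 total.

13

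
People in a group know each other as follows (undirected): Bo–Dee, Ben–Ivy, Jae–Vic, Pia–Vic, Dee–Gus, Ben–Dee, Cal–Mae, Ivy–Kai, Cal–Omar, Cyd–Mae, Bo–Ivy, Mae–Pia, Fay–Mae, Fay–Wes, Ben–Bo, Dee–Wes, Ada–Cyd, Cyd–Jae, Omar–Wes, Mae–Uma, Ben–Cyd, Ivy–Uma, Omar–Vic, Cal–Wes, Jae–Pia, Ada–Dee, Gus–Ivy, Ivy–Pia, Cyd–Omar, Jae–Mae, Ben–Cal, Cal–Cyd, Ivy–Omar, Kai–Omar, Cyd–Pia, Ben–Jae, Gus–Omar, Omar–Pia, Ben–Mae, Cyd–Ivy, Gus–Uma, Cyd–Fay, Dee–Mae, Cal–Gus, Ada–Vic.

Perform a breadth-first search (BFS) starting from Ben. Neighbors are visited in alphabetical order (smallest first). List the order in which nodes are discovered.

Visit Ben; enqueue Bo, Cal, Cyd, Dee, Ivy, Jae, Mae → queue [Bo, Cal, Cyd, Dee, Ivy, Jae, Mae]
Visit Bo → queue [Cal, Cyd, Dee, Ivy, Jae, Mae]
Visit Cal; enqueue Gus, Omar, Wes → queue [Cyd, Dee, Ivy, Jae, Mae, Gus, Omar, Wes]
Visit Cyd; enqueue Ada, Fay, Pia → queue [Dee, Ivy, Jae, Mae, Gus, Omar, Wes, Ada, Fay, Pia]
Visit Dee → queue [Ivy, Jae, Mae, Gus, Omar, Wes, Ada, Fay, Pia]
Visit Ivy; enqueue Kai, Uma → queue [Jae, Mae, Gus, Omar, Wes, Ada, Fay, Pia, Kai, Uma]
Visit Jae; enqueue Vic → queue [Mae, Gus, Omar, Wes, Ada, Fay, Pia, Kai, Uma, Vic]
Visit Mae → queue [Gus, Omar, Wes, Ada, Fay, Pia, Kai, Uma, Vic]
Visit Gus → queue [Omar, Wes, Ada, Fay, Pia, Kai, Uma, Vic]
Visit Omar → queue [Wes, Ada, Fay, Pia, Kai, Uma, Vic]
Visit Wes → queue [Ada, Fay, Pia, Kai, Uma, Vic]
Visit Ada → queue [Fay, Pia, Kai, Uma, Vic]
Visit Fay → queue [Pia, Kai, Uma, Vic]
Visit Pia → queue [Kai, Uma, Vic]
Visit Kai → queue [Uma, Vic]
Visit Uma → queue [Vic]
Visit Vic → queue []

Ben Bo Cal Cyd Dee Ivy Jae Mae Gus Omar Wes Ada Fay Pia Kai Uma Vic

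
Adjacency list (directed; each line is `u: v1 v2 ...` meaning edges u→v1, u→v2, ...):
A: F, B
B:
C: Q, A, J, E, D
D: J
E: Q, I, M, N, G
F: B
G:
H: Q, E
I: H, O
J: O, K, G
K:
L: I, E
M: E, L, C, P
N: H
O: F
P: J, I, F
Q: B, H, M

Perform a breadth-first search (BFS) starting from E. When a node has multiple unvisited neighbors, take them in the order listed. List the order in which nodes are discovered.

E, Q, I, M, N, G, B, H, O, L, C, P, F, A, J, D, K

Visit E; enqueue Q, I, M, N, G → queue [Q, I, M, N, G]
Visit Q; enqueue B, H → queue [I, M, N, G, B, H]
Visit I; enqueue O → queue [M, N, G, B, H, O]
Visit M; enqueue L, C, P → queue [N, G, B, H, O, L, C, P]
Visit N → queue [G, B, H, O, L, C, P]
Visit G → queue [B, H, O, L, C, P]
Visit B → queue [H, O, L, C, P]
Visit H → queue [O, L, C, P]
Visit O; enqueue F → queue [L, C, P, F]
Visit L → queue [C, P, F]
Visit C; enqueue A, J, D → queue [P, F, A, J, D]
Visit P → queue [F, A, J, D]
Visit F → queue [A, J, D]
Visit A → queue [J, D]
Visit J; enqueue K → queue [D, K]
Visit D → queue [K]
Visit K → queue []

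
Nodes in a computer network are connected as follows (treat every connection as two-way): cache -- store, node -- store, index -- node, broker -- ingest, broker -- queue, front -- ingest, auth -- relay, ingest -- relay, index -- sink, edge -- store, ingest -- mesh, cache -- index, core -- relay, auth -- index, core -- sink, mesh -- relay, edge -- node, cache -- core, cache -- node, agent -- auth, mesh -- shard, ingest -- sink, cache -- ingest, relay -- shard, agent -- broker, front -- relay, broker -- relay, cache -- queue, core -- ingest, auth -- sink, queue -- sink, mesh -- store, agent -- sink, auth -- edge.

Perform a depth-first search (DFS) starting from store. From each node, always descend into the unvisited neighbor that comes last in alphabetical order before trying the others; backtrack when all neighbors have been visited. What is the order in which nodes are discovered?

Visit store
store → node
node → index
index → sink
sink → queue
queue → cache
cache → ingest
ingest → relay
relay → shard
shard → mesh
relay → front
relay → core
relay → broker
broker → agent
agent → auth
auth → edge

store → node → index → sink → queue → cache → ingest → relay → shard → mesh → front → core → broker → agent → auth → edge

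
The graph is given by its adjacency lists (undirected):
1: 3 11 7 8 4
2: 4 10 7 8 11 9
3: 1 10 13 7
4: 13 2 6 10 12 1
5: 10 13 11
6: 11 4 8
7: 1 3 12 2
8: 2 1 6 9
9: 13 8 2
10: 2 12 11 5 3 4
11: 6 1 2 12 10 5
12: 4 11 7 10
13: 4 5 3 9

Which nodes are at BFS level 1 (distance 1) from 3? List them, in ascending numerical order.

1, 7, 10, 13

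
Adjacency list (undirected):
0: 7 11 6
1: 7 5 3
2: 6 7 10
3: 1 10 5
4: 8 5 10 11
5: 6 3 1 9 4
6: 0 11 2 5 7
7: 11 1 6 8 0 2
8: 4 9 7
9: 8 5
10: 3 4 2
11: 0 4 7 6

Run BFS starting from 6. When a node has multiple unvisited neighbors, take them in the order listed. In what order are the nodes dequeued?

Visit 6; enqueue 0, 11, 2, 5, 7 → queue [0, 11, 2, 5, 7]
Visit 0 → queue [11, 2, 5, 7]
Visit 11; enqueue 4 → queue [2, 5, 7, 4]
Visit 2; enqueue 10 → queue [5, 7, 4, 10]
Visit 5; enqueue 3, 1, 9 → queue [7, 4, 10, 3, 1, 9]
Visit 7; enqueue 8 → queue [4, 10, 3, 1, 9, 8]
Visit 4 → queue [10, 3, 1, 9, 8]
Visit 10 → queue [3, 1, 9, 8]
Visit 3 → queue [1, 9, 8]
Visit 1 → queue [9, 8]
Visit 9 → queue [8]
Visit 8 → queue []

6, 0, 11, 2, 5, 7, 4, 10, 3, 1, 9, 8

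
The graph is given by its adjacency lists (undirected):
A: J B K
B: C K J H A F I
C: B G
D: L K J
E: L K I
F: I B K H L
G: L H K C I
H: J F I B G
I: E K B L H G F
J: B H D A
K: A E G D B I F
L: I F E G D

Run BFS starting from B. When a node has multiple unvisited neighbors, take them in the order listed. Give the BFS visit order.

Visit B; enqueue C, K, J, H, A, F, I → queue [C, K, J, H, A, F, I]
Visit C; enqueue G → queue [K, J, H, A, F, I, G]
Visit K; enqueue E, D → queue [J, H, A, F, I, G, E, D]
Visit J → queue [H, A, F, I, G, E, D]
Visit H → queue [A, F, I, G, E, D]
Visit A → queue [F, I, G, E, D]
Visit F; enqueue L → queue [I, G, E, D, L]
Visit I → queue [G, E, D, L]
Visit G → queue [E, D, L]
Visit E → queue [D, L]
Visit D → queue [L]
Visit L → queue []

B → C → K → J → H → A → F → I → G → E → D → L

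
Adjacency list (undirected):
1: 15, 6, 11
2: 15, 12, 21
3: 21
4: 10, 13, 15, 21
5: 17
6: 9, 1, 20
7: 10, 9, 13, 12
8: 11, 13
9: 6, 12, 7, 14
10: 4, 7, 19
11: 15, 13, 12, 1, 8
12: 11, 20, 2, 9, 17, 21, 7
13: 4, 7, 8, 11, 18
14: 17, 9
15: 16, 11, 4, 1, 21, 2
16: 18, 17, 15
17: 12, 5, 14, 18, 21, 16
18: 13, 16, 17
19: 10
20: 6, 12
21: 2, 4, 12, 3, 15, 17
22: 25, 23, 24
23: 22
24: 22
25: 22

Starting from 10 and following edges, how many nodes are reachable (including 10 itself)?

BFS from 10 visits: 10, 19, 7, 4, 13, 12, 9, 21, 15, 18, 11, 8, 20, 17, 2, 14, 6, 3, 16, 1, 5
Reachable nodes: 21 of 25 total.

21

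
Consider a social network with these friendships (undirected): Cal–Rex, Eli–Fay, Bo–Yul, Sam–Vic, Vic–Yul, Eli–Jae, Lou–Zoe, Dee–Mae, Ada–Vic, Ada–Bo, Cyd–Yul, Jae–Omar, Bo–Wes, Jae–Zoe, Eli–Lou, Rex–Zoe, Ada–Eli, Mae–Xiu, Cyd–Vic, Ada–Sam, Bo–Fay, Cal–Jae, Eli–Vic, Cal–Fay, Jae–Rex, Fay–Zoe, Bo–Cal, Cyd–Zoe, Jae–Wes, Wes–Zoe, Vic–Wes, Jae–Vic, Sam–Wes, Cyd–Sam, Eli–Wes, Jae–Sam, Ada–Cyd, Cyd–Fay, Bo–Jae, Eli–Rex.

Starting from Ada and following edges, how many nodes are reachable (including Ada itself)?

15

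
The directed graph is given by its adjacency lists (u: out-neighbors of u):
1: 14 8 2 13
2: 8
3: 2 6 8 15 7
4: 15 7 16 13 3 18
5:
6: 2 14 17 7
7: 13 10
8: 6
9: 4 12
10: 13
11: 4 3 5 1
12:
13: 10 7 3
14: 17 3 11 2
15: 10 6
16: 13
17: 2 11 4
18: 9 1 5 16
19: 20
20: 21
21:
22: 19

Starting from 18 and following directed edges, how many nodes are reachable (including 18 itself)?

18

BFS from 18 visits: 18, 16, 9, 5, 1, 13, 12, 4, 14, 8, 2, 10, 7, 3, 15, 17, 11, 6
Reachable nodes: 18 of 22 total.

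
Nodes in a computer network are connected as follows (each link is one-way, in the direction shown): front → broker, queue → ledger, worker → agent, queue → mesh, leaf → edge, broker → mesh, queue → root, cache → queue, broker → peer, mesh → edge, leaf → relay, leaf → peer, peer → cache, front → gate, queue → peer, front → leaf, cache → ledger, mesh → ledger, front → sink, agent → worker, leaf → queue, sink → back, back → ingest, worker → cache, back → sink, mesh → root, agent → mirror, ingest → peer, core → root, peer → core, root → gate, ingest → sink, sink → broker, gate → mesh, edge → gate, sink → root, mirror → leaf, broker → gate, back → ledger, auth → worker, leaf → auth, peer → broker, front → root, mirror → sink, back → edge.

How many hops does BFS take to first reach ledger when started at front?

Level 0: front
Level 1: broker, gate, leaf, root, sink
Level 2: auth, back, edge, mesh, peer, queue, relay
Level 3: cache, core, ingest, ledger, worker
Level 4: agent
Level 5: mirror
ledger first appears at level 3.

3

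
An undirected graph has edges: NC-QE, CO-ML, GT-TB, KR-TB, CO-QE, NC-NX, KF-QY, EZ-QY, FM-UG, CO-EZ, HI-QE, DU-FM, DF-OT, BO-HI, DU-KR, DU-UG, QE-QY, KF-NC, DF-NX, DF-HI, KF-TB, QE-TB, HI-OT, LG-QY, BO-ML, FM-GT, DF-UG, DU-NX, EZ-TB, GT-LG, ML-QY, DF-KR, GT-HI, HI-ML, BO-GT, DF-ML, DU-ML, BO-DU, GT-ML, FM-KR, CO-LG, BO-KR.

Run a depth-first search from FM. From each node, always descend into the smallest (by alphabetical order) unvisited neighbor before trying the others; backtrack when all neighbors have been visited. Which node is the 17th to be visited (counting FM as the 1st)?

ML

Visit FM
FM → DU
DU → BO
BO → GT
GT → HI
HI → DF
DF → KR
KR → TB
TB → EZ
EZ → CO
CO → LG
LG → QY
QY → KF
KF → NC
NC → NX
NC → QE
QY → ML
DF → OT
DF → UG

Visit order: FM, DU, BO, GT, HI, DF, KR, TB, EZ, CO, LG, QY, KF, NC, NX, QE, ML, OT, UG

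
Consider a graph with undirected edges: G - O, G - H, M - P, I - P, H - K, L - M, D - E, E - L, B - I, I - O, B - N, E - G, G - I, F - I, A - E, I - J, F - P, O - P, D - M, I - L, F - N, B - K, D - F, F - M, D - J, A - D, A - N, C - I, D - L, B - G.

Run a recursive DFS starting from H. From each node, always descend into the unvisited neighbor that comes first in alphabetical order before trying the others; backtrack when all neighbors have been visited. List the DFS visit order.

Visit H
H → G
G → B
B → I
I → C
I → F
F → D
D → A
A → E
E → L
L → M
M → P
P → O
A → N
D → J
B → K

H G B I C F D A E L M P O N J K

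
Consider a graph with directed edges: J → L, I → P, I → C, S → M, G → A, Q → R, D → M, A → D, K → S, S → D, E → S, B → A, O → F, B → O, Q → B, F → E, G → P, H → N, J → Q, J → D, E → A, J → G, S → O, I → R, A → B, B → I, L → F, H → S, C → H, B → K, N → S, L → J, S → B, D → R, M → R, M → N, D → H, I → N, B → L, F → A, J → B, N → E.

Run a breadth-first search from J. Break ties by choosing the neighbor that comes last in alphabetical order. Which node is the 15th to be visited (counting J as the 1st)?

Visit J; enqueue Q, L, G, D, B → queue [Q, L, G, D, B]
Visit Q; enqueue R → queue [L, G, D, B, R]
Visit L; enqueue F → queue [G, D, B, R, F]
Visit G; enqueue P, A → queue [D, B, R, F, P, A]
Visit D; enqueue M, H → queue [B, R, F, P, A, M, H]
Visit B; enqueue O, K, I → queue [R, F, P, A, M, H, O, K, I]
Visit R → queue [F, P, A, M, H, O, K, I]
Visit F; enqueue E → queue [P, A, M, H, O, K, I, E]
Visit P → queue [A, M, H, O, K, I, E]
Visit A → queue [M, H, O, K, I, E]
Visit M; enqueue N → queue [H, O, K, I, E, N]
Visit H; enqueue S → queue [O, K, I, E, N, S]
Visit O → queue [K, I, E, N, S]
Visit K → queue [I, E, N, S]
Visit I; enqueue C → queue [E, N, S, C]
Visit E → queue [N, S, C]
Visit N → queue [S, C]
Visit S → queue [C]
Visit C → queue []

Visit order: J, Q, L, G, D, B, R, F, P, A, M, H, O, K, I, E, N, S, C

I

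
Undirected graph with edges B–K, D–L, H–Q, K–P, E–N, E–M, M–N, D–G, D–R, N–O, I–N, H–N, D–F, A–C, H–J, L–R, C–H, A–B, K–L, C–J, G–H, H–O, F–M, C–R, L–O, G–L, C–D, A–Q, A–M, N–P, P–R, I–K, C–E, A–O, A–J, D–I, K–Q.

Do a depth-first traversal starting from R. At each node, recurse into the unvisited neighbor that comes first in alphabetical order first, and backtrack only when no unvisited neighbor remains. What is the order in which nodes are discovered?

R C A B K I D F M E N H G L O J Q P

Visit R
R → C
C → A
A → B
B → K
K → I
I → D
D → F
F → M
M → E
E → N
N → H
H → G
G → L
L → O
H → J
H → Q
N → P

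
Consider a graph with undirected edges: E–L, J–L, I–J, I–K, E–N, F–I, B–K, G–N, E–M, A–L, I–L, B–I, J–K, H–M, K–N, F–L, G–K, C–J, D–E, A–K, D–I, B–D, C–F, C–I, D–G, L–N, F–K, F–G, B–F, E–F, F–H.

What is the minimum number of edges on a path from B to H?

2

Level 0: B
Level 1: D, F, I, K
Level 2: A, C, E, G, H, J, L, N
Level 3: M
H first appears at level 2.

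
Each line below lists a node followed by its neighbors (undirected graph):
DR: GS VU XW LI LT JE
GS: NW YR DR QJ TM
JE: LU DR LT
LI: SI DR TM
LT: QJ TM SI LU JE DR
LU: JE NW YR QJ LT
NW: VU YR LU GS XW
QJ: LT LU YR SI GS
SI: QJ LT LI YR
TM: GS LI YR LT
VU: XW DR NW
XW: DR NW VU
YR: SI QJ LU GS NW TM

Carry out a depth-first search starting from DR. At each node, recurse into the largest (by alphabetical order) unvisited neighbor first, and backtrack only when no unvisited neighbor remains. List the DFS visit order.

Visit DR
DR → XW
XW → VU
VU → NW
NW → YR
YR → TM
TM → LT
LT → SI
SI → QJ
QJ → LU
LU → JE
QJ → GS
SI → LI

DR, XW, VU, NW, YR, TM, LT, SI, QJ, LU, JE, GS, LI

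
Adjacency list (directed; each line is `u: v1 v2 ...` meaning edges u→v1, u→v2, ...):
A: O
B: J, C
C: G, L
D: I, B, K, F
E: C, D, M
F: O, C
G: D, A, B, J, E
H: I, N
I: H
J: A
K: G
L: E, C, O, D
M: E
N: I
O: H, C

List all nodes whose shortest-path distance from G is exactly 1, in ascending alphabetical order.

A, B, D, E, J

Level 0: G
Level 1: A, B, D, E, J
Level 2: C, F, I, K, M, O
Level 3: H, L
Level 4: N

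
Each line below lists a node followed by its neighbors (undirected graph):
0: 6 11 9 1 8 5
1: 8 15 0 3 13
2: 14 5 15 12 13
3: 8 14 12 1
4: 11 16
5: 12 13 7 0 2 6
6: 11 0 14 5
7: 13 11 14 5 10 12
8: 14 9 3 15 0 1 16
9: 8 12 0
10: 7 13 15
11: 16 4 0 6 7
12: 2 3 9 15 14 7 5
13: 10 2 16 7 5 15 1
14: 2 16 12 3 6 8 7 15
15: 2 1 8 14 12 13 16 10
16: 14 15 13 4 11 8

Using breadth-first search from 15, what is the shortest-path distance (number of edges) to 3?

2

Level 0: 15
Level 1: 1, 2, 8, 10, 12, 13, 14, 16
Level 2: 0, 3, 4, 5, 6, 7, 9, 11
3 first appears at level 2.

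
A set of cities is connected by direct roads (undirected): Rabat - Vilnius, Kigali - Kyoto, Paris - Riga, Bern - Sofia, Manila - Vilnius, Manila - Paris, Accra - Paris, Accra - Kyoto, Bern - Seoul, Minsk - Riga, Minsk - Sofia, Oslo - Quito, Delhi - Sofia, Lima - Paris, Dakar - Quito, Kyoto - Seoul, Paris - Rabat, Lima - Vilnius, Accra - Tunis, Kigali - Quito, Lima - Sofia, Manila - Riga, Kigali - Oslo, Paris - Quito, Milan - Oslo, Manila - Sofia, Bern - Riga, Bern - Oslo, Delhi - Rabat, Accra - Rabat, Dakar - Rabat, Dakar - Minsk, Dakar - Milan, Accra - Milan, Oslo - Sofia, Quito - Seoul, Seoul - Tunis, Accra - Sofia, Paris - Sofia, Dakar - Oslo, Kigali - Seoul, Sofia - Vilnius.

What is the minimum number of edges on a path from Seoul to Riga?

2

Level 0: Seoul
Level 1: Bern, Kigali, Kyoto, Quito, Tunis
Level 2: Accra, Dakar, Oslo, Paris, Riga, Sofia
Level 3: Delhi, Lima, Manila, Milan, Minsk, Rabat, Vilnius
Riga first appears at level 2.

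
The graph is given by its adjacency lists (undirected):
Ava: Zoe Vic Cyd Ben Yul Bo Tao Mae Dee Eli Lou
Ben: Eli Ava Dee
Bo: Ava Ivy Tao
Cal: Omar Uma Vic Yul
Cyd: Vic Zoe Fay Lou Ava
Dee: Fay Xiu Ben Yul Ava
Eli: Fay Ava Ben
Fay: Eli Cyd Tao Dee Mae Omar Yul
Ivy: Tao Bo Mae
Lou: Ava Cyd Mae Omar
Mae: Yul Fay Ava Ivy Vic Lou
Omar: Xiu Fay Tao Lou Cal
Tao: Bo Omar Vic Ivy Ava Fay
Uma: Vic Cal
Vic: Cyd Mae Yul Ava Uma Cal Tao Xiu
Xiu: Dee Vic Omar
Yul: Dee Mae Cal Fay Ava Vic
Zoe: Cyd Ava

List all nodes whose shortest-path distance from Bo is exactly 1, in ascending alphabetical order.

Level 0: Bo
Level 1: Ava, Ivy, Tao
Level 2: Ben, Cyd, Dee, Eli, Fay, Lou, Mae, Omar, Vic, Yul, Zoe
Level 3: Cal, Uma, Xiu

Ava, Ivy, Tao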